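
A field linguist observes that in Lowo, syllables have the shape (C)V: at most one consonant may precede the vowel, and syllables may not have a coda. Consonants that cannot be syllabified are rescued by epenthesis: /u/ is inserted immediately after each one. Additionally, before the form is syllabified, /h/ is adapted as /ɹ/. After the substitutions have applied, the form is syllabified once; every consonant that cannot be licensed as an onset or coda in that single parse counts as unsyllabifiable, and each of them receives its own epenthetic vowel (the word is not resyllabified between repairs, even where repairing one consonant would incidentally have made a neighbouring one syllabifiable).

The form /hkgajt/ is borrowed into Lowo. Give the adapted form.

Substitution: /h/ → /ɹ/, giving /ɹkgajt/.
Under (C)V, the unsyllabifiable consonants are /ɹ/, /k/, /j/, /t/ (no codas are permitted; onsets are limited to one consonant).
Epenthesis after each stranded consonant: /ɹ/ → /ɹu/, /k/ → /ku/, /j/ → /ju/, /t/ → /tu/.

ɹukugajutu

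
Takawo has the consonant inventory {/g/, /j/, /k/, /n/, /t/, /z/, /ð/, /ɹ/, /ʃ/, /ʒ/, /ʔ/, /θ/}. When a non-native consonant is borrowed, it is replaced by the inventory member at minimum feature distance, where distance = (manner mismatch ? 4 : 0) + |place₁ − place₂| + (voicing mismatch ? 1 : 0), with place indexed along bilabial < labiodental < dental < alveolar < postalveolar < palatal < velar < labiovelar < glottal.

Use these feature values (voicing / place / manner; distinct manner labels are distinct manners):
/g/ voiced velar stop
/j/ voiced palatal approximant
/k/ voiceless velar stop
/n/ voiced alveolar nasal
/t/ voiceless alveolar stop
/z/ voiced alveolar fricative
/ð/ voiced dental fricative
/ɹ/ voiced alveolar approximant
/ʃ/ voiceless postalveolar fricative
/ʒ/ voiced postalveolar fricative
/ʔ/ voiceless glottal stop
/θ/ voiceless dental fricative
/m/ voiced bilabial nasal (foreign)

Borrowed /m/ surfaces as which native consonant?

n

/n/ is closest: same manner (nasal), place distance 3 (bilabial→alveolar), same voicing; total 3. Next closest is /ð/ at distance 6.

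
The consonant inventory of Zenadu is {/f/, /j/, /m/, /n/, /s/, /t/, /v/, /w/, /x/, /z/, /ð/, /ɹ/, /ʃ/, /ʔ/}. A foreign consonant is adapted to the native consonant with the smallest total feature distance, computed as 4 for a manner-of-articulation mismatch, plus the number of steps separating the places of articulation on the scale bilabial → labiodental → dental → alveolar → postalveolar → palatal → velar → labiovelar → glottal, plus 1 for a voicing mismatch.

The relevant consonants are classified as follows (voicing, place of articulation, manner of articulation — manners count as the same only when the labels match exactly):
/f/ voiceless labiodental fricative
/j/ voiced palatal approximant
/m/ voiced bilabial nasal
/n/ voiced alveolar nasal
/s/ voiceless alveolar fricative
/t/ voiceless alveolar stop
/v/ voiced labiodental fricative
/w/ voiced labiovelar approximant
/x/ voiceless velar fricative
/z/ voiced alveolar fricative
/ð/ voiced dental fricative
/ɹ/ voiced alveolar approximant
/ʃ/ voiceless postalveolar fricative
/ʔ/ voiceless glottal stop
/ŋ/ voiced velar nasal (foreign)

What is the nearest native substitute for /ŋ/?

n

/n/ is closest: same manner (nasal), place distance 3 (velar→alveolar), same voicing; total 3. Next closest is /j/ at distance 5.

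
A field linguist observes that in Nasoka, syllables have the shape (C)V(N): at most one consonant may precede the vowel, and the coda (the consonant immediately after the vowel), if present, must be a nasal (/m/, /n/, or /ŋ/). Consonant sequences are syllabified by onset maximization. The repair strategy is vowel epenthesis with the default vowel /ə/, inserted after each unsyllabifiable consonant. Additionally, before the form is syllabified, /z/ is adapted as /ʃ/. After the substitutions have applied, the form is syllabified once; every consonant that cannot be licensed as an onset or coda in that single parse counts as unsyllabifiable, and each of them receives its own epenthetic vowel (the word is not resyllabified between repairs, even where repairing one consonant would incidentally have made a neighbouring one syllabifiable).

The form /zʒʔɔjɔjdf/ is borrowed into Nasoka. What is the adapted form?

Substitution: /z/ → /ʃ/, giving /ʃʒʔɔjɔjdf/.
Syllabifying with onset maximization leaves /ʃ/, /ʒ/, /j/, /d/, /f/ stranded (only a nasal (/m/, /n/, or /ŋ/) is licensed in coda position; onsets are limited to one consonant).
Inserting the epenthetic vowel yields /ʃ/ → /ʃə/, /ʒ/ → /ʒə/, /j/ → /jə/, /d/ → /də/, /f/ → /fə/.

ʃəʒəʔɔjɔjədəfə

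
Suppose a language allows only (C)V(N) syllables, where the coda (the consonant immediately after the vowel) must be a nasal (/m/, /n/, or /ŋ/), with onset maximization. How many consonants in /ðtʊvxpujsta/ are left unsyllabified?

Syllabifying with onset maximization leaves /ð/, /v/, /x/, /j/, /s/ stranded (only a nasal (/m/, /n/, or /ŋ/) is licensed in coda position; onsets are limited to one consonant).

5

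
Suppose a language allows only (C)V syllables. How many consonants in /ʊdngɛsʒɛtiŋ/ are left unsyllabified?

Under (C)V, the unsyllabifiable consonants are /d/, /n/, /s/, /ŋ/ (no codas are permitted; onsets are limited to one consonant).

4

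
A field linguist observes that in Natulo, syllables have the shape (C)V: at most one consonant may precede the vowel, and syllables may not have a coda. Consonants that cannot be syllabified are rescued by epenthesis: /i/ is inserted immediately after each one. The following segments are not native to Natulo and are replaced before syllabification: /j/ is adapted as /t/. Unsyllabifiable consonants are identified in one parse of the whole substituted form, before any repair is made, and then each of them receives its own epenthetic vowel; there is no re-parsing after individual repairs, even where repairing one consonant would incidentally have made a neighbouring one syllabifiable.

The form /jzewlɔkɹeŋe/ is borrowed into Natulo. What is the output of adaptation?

Substitution: /j/ → /t/, giving /tzewlɔkɹeŋe/.
The consonants /t/, /w/, /k/ cannot be parsed into a legal (C)V syllable (no codas are permitted; onsets are limited to one consonant).
Epenthesis after each stranded consonant: /t/ → /ti/, /w/ → /wi/, /k/ → /ki/.

tizewilɔkiɹeŋe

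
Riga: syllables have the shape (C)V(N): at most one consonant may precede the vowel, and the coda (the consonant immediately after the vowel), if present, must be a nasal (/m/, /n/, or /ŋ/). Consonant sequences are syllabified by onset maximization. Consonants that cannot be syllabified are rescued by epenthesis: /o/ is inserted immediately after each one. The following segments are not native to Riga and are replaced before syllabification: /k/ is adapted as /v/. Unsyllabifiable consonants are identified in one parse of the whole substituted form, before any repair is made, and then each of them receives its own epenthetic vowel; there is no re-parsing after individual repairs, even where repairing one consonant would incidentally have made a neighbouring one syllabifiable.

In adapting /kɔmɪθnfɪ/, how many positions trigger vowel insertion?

After substitution the input is /vɔmɪθnfɪ/.
The unsyllabifiable consonants are /θ/, /n/; each receives one epenthetic vowel.

2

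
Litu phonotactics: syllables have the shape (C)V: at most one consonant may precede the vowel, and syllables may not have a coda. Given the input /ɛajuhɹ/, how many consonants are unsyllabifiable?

2

Under (C)V, the unsyllabifiable consonants are /h/, /ɹ/ (no codas are permitted; onsets are limited to one consonant).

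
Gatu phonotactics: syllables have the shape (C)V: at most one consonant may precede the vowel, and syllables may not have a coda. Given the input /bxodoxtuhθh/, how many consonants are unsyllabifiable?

The consonants /b/, /x/, /h/, /θ/, /h/ cannot be parsed into a legal (C)V syllable (no codas are permitted; onsets are limited to one consonant).

5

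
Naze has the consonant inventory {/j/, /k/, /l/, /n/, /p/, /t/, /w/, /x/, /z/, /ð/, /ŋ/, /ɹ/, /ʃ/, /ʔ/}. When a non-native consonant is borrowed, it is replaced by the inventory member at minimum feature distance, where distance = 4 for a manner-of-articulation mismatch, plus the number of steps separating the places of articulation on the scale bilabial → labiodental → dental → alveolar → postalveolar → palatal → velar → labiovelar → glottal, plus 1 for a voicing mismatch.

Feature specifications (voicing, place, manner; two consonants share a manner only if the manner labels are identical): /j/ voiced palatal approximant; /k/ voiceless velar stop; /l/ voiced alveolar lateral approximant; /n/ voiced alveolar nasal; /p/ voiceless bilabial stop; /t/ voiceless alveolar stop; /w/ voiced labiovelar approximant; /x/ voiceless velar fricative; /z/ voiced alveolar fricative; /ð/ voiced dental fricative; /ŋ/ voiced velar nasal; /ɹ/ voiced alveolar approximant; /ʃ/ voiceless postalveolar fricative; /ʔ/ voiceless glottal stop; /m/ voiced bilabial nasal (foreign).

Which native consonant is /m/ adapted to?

n

/n/ is closest: same manner (nasal), place distance 3 (bilabial→alveolar), same voicing; total 3. Next closest is /p/ at distance 5.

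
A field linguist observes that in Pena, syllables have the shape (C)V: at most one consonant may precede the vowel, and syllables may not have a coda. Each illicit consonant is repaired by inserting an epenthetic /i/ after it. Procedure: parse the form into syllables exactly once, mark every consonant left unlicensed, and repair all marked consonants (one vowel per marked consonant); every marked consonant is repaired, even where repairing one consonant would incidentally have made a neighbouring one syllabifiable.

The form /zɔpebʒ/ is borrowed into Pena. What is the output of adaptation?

zɔpebiʒi

The consonants /b/, /ʒ/ cannot be parsed into a legal (C)V syllable (no codas are permitted; onsets are limited to one consonant).
Epenthesis after each stranded consonant: /b/ → /bi/, /ʒ/ → /ʒi/.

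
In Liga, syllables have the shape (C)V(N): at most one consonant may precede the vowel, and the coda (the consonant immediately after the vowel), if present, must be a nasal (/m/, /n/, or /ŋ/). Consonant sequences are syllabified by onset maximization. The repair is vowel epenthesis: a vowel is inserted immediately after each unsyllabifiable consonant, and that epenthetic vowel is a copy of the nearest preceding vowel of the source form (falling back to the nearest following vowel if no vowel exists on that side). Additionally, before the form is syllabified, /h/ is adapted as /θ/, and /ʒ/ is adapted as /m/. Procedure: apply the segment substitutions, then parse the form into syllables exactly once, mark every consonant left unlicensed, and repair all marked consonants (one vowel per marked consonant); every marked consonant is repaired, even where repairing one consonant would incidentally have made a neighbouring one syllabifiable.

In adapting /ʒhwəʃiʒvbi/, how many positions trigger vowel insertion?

After substitution the input is /mθwəʃimvbi/.
The unsyllabifiable consonants are /m/, /θ/, /v/; each receives one epenthetic vowel.

3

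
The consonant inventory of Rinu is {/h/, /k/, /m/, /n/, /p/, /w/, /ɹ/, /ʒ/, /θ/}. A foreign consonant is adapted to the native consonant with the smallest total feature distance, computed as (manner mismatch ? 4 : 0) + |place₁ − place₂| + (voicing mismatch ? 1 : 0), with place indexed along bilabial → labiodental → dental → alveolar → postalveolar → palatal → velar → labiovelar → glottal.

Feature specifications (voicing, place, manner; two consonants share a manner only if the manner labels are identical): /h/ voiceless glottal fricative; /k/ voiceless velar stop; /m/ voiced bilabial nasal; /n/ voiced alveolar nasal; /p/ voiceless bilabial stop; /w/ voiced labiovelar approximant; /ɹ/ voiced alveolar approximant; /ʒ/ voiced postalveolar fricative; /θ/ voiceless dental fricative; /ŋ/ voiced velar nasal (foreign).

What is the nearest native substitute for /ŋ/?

n

/n/ is closest: same manner (nasal), place distance 3 (velar→alveolar), same voicing; total 3. Next closest is /k/ at distance 5.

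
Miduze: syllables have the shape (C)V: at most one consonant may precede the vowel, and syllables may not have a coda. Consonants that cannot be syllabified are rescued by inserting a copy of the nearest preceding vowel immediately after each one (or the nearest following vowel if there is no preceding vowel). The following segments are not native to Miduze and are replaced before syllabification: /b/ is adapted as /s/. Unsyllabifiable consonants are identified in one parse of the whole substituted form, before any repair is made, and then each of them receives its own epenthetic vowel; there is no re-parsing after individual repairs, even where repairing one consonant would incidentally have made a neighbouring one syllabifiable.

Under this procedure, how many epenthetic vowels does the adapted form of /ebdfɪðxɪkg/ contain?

After substitution the input is /esdfɪðxɪkg/.
The unsyllabifiable consonants are /s/, /d/, /ð/, /k/, /g/; each receives one epenthetic vowel.

5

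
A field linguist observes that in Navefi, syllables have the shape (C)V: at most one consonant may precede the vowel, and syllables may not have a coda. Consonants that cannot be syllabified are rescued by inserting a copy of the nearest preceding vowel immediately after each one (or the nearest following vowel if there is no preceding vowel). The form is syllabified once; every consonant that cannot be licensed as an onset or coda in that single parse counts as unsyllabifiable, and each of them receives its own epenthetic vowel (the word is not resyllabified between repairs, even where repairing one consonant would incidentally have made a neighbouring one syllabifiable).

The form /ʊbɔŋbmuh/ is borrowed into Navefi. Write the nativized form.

ʊbɔŋɔbɔmuhu

The consonants /ŋ/, /b/, /h/ cannot be parsed into a legal (C)V syllable (no codas are permitted; onsets are limited to one consonant).
Each unlicensed consonant becomes the onset of a new syllable: /ŋ/ → /ŋɔ/, /b/ → /bɔ/, /h/ → /hu/.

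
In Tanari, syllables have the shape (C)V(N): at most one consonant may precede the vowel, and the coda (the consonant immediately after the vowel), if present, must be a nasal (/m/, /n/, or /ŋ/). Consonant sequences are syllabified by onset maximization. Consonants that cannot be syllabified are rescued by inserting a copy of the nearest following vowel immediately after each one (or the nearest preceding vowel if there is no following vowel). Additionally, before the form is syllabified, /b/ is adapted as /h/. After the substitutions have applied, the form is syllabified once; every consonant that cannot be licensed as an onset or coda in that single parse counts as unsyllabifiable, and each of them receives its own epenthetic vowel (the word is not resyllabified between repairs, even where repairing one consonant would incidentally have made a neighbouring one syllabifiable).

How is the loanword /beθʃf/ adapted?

Substitution: /b/ → /h/, giving /heθʃf/.
Under (C)V(N), the unsyllabifiable consonants are /θ/, /ʃ/, /f/ (only a nasal (/m/, /n/, or /ŋ/) is licensed in coda position; onsets are limited to one consonant).
Each unlicensed consonant becomes the onset of a new syllable: /θ/ → /θe/, /ʃ/ → /ʃe/, /f/ → /fe/.

heθeʃefe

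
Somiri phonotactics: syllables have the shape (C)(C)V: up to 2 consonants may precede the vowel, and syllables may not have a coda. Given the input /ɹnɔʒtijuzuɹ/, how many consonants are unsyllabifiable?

The consonants /ɹ/ cannot be parsed into a legal (C)(C)V syllable (no codas are permitted; onsets may contain at most 2 consonants).

1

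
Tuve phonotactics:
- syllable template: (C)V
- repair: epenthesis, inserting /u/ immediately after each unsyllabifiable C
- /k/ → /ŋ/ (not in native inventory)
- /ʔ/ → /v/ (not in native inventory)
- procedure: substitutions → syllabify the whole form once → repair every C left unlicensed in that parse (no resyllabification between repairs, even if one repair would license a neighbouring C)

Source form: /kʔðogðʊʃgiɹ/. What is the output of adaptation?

Substitution: /k/ → /ŋ/, /ʔ/ → /v/, giving /ŋvðogðʊʃgiɹ/.
The consonants /ŋ/, /v/, /g/, /ʃ/, /ɹ/ cannot be parsed into a legal (C)V syllable (no codas are permitted; onsets are limited to one consonant).
Each unlicensed consonant becomes the onset of a new syllable: /ŋ/ → /ŋu/, /v/ → /vu/, /g/ → /gu/, /ʃ/ → /ʃu/, /ɹ/ → /ɹu/.

ŋuvuðoguðʊʃugiɹu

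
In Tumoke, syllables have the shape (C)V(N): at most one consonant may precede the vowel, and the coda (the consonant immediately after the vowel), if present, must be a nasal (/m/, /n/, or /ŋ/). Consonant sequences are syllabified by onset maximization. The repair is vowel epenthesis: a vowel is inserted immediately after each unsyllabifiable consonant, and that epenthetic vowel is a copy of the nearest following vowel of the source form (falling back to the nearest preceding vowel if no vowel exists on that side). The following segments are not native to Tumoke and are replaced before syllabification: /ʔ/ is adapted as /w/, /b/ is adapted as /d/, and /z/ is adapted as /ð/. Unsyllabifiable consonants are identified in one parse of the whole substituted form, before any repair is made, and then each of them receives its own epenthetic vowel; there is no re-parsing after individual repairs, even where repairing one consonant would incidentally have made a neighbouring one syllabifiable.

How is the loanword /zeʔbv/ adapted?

ðewedeve

Substitution: /z/ → /ð/, /ʔ/ → /w/, /b/ → /d/, giving /ðewdv/.
Under (C)V(N), the unsyllabifiable consonants are /w/, /d/, /v/ (only a nasal (/m/, /n/, or /ŋ/) is licensed in coda position; onsets are limited to one consonant).
Each unlicensed consonant becomes the onset of a new syllable: /w/ → /we/, /d/ → /de/, /v/ → /ve/.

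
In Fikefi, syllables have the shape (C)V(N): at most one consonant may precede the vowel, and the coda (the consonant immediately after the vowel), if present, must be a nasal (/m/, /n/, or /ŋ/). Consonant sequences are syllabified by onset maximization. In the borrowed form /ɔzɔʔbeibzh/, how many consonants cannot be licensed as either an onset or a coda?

Under (C)V(N), the unsyllabifiable consonants are /ʔ/, /b/, /z/, /h/ (only a nasal (/m/, /n/, or /ŋ/) is licensed in coda position; onsets are limited to one consonant).

4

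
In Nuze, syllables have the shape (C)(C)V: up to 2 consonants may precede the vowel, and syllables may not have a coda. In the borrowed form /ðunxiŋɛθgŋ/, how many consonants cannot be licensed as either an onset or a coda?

3

Syllabifying with onset maximization leaves /θ/, /g/, /ŋ/ stranded (no codas are permitted; onsets may contain at most 2 consonants).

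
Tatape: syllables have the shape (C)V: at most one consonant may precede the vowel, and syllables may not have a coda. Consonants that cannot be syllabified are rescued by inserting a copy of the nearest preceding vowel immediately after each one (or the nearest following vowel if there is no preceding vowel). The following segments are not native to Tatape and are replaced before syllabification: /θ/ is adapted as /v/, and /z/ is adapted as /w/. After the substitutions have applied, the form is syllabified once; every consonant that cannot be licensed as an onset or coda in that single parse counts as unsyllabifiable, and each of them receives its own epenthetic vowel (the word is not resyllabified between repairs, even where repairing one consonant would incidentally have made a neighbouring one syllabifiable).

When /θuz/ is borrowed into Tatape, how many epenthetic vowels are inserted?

1

After substitution the input is /vuw/.
The unsyllabifiable consonants are /w/; each receives one epenthetic vowel.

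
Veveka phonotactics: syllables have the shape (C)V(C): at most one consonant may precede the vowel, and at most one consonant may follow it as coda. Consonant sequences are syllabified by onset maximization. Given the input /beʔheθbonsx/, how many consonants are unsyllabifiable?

2

Syllabifying with onset maximization leaves /s/, /x/ stranded (at most one coda consonant is licensed; onsets are limited to one consonant).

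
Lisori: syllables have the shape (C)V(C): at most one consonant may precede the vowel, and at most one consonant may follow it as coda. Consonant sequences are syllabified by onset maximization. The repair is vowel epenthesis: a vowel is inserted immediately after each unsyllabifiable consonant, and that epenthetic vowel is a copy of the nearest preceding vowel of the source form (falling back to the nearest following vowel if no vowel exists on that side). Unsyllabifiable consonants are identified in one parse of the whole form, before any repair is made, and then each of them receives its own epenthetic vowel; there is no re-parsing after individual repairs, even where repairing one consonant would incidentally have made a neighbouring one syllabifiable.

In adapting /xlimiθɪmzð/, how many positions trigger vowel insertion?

The unsyllabifiable consonants are /x/, /z/, /ð/; each receives one epenthetic vowel.

3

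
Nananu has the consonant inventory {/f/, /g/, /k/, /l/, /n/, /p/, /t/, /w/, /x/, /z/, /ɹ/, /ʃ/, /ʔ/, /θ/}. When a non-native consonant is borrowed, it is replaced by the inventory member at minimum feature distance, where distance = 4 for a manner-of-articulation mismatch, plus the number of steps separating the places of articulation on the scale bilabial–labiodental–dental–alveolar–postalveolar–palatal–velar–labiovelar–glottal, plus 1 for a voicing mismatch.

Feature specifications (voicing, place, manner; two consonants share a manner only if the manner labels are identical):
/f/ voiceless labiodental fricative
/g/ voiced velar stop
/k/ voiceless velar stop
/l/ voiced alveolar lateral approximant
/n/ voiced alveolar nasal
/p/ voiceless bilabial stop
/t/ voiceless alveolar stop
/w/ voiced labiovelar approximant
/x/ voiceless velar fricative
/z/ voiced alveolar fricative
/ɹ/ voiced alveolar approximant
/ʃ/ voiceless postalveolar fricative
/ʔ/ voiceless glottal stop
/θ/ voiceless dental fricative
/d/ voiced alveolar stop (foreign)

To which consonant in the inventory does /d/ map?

/t/ is closest: same manner (stop), place distance 0 (alveolar→alveolar), voicing differs (+1); total 1. Next closest is /g/ at distance 3.

t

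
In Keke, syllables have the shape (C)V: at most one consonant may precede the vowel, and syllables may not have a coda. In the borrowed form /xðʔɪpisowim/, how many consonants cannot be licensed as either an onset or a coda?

The consonants /x/, /ð/, /m/ cannot be parsed into a legal (C)V syllable (no codas are permitted; onsets are limited to one consonant).

3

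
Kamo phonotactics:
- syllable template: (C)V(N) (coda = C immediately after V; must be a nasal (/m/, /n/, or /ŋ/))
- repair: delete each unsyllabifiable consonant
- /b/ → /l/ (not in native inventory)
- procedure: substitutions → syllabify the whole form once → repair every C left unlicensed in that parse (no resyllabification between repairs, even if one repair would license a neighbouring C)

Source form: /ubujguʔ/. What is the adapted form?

Substitution: /b/ → /l/, giving /ulujguʔ/.
Syllabifying with onset maximization leaves /j/, /ʔ/ stranded (only a nasal (/m/, /n/, or /ŋ/) is licensed in coda position; onsets are limited to one consonant).
Each unlicensed consonant is deleted: /j/, /ʔ/.

ulugu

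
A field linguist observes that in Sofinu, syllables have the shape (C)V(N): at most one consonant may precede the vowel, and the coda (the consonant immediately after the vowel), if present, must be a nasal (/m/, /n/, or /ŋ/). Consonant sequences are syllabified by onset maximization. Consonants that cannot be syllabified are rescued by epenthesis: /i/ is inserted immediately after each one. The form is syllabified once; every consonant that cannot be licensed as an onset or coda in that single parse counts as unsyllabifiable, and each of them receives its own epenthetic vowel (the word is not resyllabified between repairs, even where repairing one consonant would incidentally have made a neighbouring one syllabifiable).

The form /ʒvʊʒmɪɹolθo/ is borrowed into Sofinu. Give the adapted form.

The consonants /ʒ/, /ʒ/, /l/ cannot be parsed into a legal (C)V(N) syllable (only a nasal (/m/, /n/, or /ŋ/) is licensed in coda position; onsets are limited to one consonant).
Inserting the epenthetic vowel yields /ʒ/ → /ʒi/, /ʒ/ → /ʒi/, /l/ → /li/.

ʒivʊʒimɪɹoliθo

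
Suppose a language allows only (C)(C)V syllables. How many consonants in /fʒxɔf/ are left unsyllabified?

Under (C)(C)V, the unsyllabifiable consonants are /f/, /f/ (no codas are permitted; onsets may contain at most 2 consonants).

2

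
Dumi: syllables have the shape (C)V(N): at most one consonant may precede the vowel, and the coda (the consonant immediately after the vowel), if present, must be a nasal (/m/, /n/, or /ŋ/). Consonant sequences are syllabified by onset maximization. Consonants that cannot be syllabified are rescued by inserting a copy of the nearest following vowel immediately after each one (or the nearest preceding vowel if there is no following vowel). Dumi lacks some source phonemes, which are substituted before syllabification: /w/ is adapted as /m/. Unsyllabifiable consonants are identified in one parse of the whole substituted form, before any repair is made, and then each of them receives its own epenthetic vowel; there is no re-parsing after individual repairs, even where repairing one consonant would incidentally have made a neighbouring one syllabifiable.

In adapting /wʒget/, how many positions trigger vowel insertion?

After substitution the input is /mʒget/.
The unsyllabifiable consonants are /m/, /ʒ/, /t/; each receives one epenthetic vowel.

3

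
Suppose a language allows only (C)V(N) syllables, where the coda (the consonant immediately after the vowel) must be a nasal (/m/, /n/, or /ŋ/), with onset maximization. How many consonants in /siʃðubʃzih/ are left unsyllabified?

The consonants /ʃ/, /b/, /ʃ/, /h/ cannot be parsed into a legal (C)V(N) syllable (only a nasal (/m/, /n/, or /ŋ/) is licensed in coda position; onsets are limited to one consonant).

4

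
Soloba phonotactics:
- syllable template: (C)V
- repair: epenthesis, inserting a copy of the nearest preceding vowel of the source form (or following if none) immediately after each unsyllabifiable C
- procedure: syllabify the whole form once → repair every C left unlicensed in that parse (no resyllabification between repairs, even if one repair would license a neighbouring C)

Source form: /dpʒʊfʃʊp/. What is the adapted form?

Under (C)V, the unsyllabifiable consonants are /d/, /p/, /f/, /p/ (no codas are permitted; onsets are limited to one consonant).
Inserting the epenthetic vowel yields /d/ → /dʊ/, /p/ → /pʊ/, /f/ → /fʊ/, /p/ → /pʊ/.

dʊpʊʒʊfʊʃʊpʊ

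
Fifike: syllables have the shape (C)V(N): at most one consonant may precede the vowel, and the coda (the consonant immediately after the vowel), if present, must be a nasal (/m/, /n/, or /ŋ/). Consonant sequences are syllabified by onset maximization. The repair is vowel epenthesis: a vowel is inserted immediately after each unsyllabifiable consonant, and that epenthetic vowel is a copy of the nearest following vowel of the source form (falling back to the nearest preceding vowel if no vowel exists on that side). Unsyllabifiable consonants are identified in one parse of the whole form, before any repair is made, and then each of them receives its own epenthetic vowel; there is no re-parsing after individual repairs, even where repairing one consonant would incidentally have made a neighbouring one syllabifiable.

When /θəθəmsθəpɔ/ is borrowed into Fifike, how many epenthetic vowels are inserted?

1

The unsyllabifiable consonants are /s/; each receives one epenthetic vowel.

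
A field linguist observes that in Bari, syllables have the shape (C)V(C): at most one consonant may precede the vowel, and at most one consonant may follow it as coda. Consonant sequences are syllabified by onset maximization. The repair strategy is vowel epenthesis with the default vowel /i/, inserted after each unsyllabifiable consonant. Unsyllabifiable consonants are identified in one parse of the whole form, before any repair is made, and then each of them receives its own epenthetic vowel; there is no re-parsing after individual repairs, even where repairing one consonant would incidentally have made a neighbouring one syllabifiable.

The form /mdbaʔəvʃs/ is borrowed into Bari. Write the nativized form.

The consonants /m/, /d/, /ʃ/, /s/ cannot be parsed into a legal (C)V(C) syllable (at most one coda consonant is licensed; onsets are limited to one consonant).
Inserting the epenthetic vowel yields /m/ → /mi/, /d/ → /di/, /ʃ/ → /ʃi/, /s/ → /si/.

midibaʔəvʃisi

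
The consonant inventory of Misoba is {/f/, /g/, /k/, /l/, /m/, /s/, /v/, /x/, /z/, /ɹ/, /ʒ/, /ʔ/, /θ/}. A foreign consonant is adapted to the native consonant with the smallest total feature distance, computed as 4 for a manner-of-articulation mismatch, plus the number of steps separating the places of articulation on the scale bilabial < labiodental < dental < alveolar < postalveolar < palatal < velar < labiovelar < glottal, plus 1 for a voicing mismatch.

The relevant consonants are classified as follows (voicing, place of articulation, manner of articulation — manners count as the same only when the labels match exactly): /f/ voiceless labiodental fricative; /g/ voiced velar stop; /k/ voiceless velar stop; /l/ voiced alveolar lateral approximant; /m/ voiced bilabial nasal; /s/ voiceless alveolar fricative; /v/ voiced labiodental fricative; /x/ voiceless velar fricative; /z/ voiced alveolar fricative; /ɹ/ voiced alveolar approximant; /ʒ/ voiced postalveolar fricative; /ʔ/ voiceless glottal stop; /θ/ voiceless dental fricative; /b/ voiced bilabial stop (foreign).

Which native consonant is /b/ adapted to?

m

/m/ is closest: manner differs (stop→nasal, +4), place distance 0 (bilabial→bilabial), same voicing; total 4. Next closest is /v/ at distance 5.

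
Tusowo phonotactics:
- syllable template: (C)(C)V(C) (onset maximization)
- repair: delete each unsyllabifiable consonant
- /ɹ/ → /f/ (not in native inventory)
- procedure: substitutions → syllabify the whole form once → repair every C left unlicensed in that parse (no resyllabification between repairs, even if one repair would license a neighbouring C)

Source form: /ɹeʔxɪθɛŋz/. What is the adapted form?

feʔxɪθɛŋ

Substitution: /ɹ/ → /f/, giving /feʔxɪθɛŋz/.
Under (C)(C)V(C), the unsyllabifiable consonants are /z/ (at most one coda consonant is licensed; onsets may contain at most 2 consonants).
Deleting the stranded consonants removes /z/.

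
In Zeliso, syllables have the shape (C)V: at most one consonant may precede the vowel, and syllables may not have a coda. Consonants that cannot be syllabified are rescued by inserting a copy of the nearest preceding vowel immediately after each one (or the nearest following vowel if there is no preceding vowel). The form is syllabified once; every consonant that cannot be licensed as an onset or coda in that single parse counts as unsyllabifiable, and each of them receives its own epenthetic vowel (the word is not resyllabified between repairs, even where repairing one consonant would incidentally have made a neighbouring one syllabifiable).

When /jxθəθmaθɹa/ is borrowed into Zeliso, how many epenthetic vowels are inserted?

The unsyllabifiable consonants are /j/, /x/, /θ/, /θ/; each receives one epenthetic vowel.

4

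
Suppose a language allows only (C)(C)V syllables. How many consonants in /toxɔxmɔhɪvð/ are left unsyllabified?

2

Syllabifying with onset maximization leaves /v/, /ð/ stranded (no codas are permitted; onsets may contain at most 2 consonants).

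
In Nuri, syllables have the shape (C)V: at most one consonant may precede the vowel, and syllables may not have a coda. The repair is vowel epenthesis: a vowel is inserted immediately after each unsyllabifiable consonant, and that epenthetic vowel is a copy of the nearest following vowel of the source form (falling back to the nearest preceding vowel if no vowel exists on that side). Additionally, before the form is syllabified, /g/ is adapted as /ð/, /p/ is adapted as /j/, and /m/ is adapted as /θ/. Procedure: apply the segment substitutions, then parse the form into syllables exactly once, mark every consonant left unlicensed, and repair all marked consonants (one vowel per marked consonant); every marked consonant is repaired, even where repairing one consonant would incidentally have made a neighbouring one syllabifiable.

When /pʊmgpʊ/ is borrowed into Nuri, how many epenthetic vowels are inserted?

2

After substitution the input is /jʊθðjʊ/.
The unsyllabifiable consonants are /θ/, /ð/; each receives one epenthetic vowel.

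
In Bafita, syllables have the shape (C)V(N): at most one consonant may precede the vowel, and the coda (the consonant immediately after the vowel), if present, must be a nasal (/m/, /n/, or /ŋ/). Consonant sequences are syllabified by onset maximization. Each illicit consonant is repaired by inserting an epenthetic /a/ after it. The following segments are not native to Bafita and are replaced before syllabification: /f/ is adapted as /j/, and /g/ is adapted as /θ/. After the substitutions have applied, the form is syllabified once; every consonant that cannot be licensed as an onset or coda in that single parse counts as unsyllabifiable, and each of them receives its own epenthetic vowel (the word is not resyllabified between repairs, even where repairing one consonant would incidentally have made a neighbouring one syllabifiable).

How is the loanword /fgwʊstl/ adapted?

Substitution: /f/ → /j/, /g/ → /θ/, giving /jθwʊstl/.
Under (C)V(N), the unsyllabifiable consonants are /j/, /θ/, /s/, /t/, /l/ (only a nasal (/m/, /n/, or /ŋ/) is licensed in coda position; onsets are limited to one consonant).
Each unlicensed consonant becomes the onset of a new syllable: /j/ → /ja/, /θ/ → /θa/, /s/ → /sa/, /t/ → /ta/, /l/ → /la/.

jaθawʊsatala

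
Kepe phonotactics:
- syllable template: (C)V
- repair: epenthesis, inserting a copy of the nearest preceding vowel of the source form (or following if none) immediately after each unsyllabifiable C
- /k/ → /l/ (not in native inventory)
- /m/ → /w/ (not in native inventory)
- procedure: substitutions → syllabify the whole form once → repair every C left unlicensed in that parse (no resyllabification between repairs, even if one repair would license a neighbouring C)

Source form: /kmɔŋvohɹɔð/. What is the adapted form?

lɔwɔŋɔvohoɹɔðɔ

Substitution: /k/ → /l/, /m/ → /w/, giving /lwɔŋvohɹɔð/.
The consonants /l/, /ŋ/, /h/, /ð/ cannot be parsed into a legal (C)V syllable (no codas are permitted; onsets are limited to one consonant).
Each unlicensed consonant becomes the onset of a new syllable: /l/ → /lɔ/, /ŋ/ → /ŋɔ/, /h/ → /ho/, /ð/ → /ðɔ/.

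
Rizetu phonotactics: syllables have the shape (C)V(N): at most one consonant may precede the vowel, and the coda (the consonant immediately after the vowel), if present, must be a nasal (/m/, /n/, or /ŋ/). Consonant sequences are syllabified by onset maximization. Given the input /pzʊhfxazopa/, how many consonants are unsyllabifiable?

Under (C)V(N), the unsyllabifiable consonants are /p/, /h/, /f/ (only a nasal (/m/, /n/, or /ŋ/) is licensed in coda position; onsets are limited to one consonant).

3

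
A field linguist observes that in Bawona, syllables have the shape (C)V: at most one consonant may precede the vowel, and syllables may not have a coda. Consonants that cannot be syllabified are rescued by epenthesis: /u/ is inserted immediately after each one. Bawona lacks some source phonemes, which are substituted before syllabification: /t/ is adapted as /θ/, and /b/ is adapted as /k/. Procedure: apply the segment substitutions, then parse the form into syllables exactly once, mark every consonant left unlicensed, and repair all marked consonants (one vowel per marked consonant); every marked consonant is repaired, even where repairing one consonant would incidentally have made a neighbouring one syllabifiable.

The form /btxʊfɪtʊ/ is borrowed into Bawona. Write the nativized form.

Substitution: /b/ → /k/, /t/ → /θ/, giving /kθxʊfɪθʊ/.
The consonants /k/, /θ/ cannot be parsed into a legal (C)V syllable (no codas are permitted; onsets are limited to one consonant).
Epenthesis after each stranded consonant: /k/ → /ku/, /θ/ → /θu/.

kuθuxʊfɪθʊ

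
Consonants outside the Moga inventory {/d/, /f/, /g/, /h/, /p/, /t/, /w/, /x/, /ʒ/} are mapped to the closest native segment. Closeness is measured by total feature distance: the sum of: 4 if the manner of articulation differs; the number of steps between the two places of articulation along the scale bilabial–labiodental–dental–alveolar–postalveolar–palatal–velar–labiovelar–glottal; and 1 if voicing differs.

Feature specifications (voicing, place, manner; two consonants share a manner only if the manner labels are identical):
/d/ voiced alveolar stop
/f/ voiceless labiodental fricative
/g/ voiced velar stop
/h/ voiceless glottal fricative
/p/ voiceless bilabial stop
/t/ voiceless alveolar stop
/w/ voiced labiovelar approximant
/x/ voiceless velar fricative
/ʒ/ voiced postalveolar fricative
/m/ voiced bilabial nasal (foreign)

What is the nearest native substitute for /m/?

/p/ is closest: manner differs (nasal→stop, +4), place distance 0 (bilabial→bilabial), voicing differs (+1); total 5. Next closest is /f/ at distance 6.

p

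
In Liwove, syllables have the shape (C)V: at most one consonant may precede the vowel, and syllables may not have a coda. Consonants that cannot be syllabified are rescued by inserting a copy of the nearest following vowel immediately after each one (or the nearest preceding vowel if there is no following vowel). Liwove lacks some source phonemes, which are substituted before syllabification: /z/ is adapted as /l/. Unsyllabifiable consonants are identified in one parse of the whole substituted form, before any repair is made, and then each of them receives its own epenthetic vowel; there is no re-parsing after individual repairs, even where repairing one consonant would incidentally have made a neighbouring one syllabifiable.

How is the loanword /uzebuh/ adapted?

ulebuhu

Substitution: /z/ → /l/, giving /ulebuh/.
Under (C)V, the unsyllabifiable consonants are /h/ (no codas are permitted; onsets are limited to one consonant).
Each unlicensed consonant becomes the onset of a new syllable: /h/ → /hu/.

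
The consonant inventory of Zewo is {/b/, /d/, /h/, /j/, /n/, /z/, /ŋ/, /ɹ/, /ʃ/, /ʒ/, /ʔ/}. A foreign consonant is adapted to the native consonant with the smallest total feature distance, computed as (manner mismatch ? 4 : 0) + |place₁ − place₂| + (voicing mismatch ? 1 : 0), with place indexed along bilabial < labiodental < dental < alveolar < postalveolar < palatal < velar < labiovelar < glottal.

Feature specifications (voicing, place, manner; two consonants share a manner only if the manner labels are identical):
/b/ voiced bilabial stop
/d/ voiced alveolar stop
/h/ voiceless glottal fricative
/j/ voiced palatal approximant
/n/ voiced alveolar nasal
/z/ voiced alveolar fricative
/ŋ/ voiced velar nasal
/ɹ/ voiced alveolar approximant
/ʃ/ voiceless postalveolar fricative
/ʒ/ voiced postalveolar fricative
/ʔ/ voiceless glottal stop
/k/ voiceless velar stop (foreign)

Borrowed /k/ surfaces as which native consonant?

ʔ

/ʔ/ is closest: same manner (stop), place distance 2 (velar→glottal), same voicing; total 2. Next closest is /d/ at distance 4.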